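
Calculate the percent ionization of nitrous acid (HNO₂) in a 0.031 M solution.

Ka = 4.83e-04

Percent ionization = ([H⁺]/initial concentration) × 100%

Using Ka equilibrium: x² + Ka×x - Ka×C = 0. Solving: [H⁺] = 3.6355e-03. Percent = (3.6355e-03/0.031) × 100

Percent ionization = 11.7%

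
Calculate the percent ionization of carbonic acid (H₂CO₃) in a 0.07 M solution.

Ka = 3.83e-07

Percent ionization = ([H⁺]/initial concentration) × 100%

Using Ka equilibrium: x² + Ka×x - Ka×C = 0. Solving: [H⁺] = 1.6355e-04. Percent = (1.6355e-04/0.07) × 100

Percent ionization = 0.234%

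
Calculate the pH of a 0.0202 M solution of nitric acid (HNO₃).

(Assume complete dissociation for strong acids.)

[H⁺] = 0.0202 M for strong acid. pH = -log[H⁺] = -log(0.0202)

pH = 1.69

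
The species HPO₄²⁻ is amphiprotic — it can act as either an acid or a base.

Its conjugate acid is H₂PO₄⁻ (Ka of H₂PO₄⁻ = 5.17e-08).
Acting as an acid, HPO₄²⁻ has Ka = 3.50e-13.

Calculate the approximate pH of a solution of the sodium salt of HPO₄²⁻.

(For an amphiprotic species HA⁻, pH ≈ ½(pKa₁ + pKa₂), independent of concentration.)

pKa₁ = -log(5.17e-08) = 7.29; pKa₂ = -log(3.50e-13) = 12.46. For an amphiprotic species, pH ≈ ½(pKa₁ + pKa₂) = ½(7.29 + 12.46) = 9.87.

pH = 9.87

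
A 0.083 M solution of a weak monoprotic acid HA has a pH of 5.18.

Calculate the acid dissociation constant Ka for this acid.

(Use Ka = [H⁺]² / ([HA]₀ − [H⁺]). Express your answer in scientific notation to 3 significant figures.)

[H⁺] = 10^(−pH) = 10^(−5.18) = 6.607e-06 M. For HA ⇌ H⁺ + A⁻, Ka = [H⁺][A⁻]/[HA] = [H⁺]² / ([HA]₀ − [H⁺]) = (6.607e-06)² / (0.083 − 6.607e-06) = 5.26e-10.

K_a = 5.26e-10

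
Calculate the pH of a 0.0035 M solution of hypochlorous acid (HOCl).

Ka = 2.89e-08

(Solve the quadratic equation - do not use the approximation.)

x² + Ka×x - Ka×C = 0. Using quadratic formula: [H⁺] = 1.0043e-05

pH = 5.00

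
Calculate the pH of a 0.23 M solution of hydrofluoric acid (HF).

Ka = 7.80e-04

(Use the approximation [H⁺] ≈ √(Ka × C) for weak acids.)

[H⁺] = √(Ka × C) = √(7.80e-04 × 0.23) = 1.3394e-02. pH = -log(1.3394e-02)

pH = 1.87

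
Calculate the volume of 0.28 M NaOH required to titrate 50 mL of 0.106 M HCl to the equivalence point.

At equivalence: moles acid = moles base. moles HCl = 0.106 × 50/1000 = 0.0053 mol. V_base = moles / 0.28 × 1000 = 18.9 mL.

V_{base} = 18.9 mL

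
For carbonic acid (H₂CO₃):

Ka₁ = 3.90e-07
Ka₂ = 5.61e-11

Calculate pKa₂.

pKa₂ = -log(Ka₂) = -log(5.61e-11) = 10.25.

pK_{a2} = 10.25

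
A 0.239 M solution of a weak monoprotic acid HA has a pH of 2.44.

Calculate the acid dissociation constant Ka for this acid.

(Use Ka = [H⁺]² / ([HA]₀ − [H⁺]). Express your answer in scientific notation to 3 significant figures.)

[H⁺] = 10^(−pH) = 10^(−2.44) = 3.631e-03 M. For HA ⇌ H⁺ + A⁻, Ka = [H⁺][A⁻]/[HA] = [H⁺]² / ([HA]₀ − [H⁺]) = (3.631e-03)² / (0.239 − 3.631e-03) = 5.60e-05.

K_a = 5.60e-05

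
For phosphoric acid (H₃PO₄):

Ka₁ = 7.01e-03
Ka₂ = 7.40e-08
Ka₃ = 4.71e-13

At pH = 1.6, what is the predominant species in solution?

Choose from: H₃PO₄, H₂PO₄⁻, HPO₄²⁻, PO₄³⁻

pKa₁ = 2.15, pKa₂ = 7.13, pKa₃ = 12.33. For a polyprotic acid the predominant species crosses at each pKa: below pKa_n the protonated form dominates, above it the deprotonated form does. At pH = 1.6, the predominant species is H₃PO₄.

H₃PO₄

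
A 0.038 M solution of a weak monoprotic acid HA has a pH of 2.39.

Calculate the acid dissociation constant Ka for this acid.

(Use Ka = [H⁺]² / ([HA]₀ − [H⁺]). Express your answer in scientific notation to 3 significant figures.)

[H⁺] = 10^(−pH) = 10^(−2.39) = 4.074e-03 M. For HA ⇌ H⁺ + A⁻, Ka = [H⁺][A⁻]/[HA] = [H⁺]² / ([HA]₀ − [H⁺]) = (4.074e-03)² / (0.038 − 4.074e-03) = 4.89e-04.

K_a = 4.89e-04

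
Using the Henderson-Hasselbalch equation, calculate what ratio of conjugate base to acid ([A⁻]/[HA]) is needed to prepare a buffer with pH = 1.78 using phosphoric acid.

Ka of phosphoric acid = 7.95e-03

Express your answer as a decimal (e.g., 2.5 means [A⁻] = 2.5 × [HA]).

pKa = -log(7.95e-03) = 2.0996. pH = pKa + log([A⁻]/[HA]), so log([A⁻]/[HA]) = pH − pKa = 1.78 − 2.0996 = -0.3196. [A⁻]/[HA] = 10^(-0.3196) = 0.479

[A⁻]/[HA] = 0.479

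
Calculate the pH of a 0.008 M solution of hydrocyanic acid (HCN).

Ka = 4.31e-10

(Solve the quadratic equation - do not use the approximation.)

x² + Ka×x - Ka×C = 0. Using quadratic formula: [H⁺] = 1.8567e-06

pH = 5.73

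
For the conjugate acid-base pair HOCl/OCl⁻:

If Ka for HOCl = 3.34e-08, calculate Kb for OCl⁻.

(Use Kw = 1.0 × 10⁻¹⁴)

For a conjugate pair Ka × Kb = Kw, so Kb = Kw/Ka = 1.0 × 10⁻¹⁴ / 3.34e-08 = 2.99e-07.

K_b = 2.99e-07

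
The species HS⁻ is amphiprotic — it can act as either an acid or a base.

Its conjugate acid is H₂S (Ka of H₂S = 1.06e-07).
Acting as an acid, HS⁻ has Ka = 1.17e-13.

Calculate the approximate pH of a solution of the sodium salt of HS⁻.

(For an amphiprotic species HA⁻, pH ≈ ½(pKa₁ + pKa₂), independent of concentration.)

pKa₁ = -log(1.06e-07) = 6.97; pKa₂ = -log(1.17e-13) = 12.93. For an amphiprotic species, pH ≈ ½(pKa₁ + pKa₂) = ½(6.97 + 12.93) = 9.95.

pH = 9.95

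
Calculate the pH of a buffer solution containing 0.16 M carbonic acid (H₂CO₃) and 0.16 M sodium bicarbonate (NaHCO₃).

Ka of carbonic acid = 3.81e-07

pKa = -log(3.81e-07) = 6.42. pH = pKa + log([A⁻]/[HA]) = 6.42 + log(0.16/0.16)

pH = 6.42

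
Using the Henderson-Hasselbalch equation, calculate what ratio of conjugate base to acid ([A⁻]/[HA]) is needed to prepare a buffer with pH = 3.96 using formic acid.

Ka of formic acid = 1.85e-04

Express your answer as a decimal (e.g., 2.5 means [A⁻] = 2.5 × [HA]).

pKa = -log(1.85e-04) = 3.7328. pH = pKa + log([A⁻]/[HA]), so log([A⁻]/[HA]) = pH − pKa = 3.96 − 3.7328 = 0.2272. [A⁻]/[HA] = 10^(0.2272) = 1.69

[A⁻]/[HA] = 1.69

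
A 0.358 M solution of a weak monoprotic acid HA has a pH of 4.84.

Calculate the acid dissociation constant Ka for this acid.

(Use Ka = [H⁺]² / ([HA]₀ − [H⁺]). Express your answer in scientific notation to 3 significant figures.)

[H⁺] = 10^(−pH) = 10^(−4.84) = 1.445e-05 M. For HA ⇌ H⁺ + A⁻, Ka = [H⁺][A⁻]/[HA] = [H⁺]² / ([HA]₀ − [H⁺]) = (1.445e-05)² / (0.358 − 1.445e-05) = 5.84e-10.

K_a = 5.84e-10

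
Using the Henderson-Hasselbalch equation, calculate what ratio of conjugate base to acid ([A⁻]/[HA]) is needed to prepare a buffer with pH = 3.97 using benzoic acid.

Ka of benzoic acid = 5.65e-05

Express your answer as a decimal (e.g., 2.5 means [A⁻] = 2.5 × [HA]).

pKa = -log(5.65e-05) = 4.2480. pH = pKa + log([A⁻]/[HA]), so log([A⁻]/[HA]) = pH − pKa = 3.97 − 4.2480 = -0.2780. [A⁻]/[HA] = 10^(-0.2780) = 0.527

[A⁻]/[HA] = 0.527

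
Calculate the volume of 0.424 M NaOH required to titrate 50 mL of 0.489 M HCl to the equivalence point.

At equivalence: moles acid = moles base. moles HCl = 0.489 × 50/1000 = 0.02445 mol. V_base = moles / 0.424 × 1000 = 57.7 mL.

V_{base} = 57.7 mL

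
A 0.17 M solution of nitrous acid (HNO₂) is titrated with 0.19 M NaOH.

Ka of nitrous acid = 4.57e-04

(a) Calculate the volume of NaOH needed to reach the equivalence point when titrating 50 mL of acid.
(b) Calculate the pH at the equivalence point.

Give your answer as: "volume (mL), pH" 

moles acid = 0.17 × 50/1000 = 0.0085 mol; V_base = moles/0.19 × 1000 = 44.7 mL. At equivalence only the conjugate base is present: [A⁻] = 0.0085/0.095 = 8.9722e-02 M. Kb = Kw/Ka = 2.19e-11; [OH⁻] = √(Kb × [A⁻]) = 1.4012e-06; pOH = 5.85; pH = 14 - pOH = 8.15.

V = 44.7 mL, pH = 8.15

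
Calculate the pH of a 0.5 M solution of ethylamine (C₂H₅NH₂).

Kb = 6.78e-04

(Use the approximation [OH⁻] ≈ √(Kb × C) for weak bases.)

[OH⁻] = √(Kb × C) = √(6.78e-04 × 0.5) = 1.8412e-02. pOH = 1.73, pH = 14 - pOH

pH = 12.27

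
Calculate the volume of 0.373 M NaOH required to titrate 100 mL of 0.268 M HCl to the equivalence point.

At equivalence: moles acid = moles base. moles HCl = 0.268 × 100/1000 = 0.0268 mol. V_base = moles / 0.373 × 1000 = 71.8 mL.

V_{base} = 71.8 mL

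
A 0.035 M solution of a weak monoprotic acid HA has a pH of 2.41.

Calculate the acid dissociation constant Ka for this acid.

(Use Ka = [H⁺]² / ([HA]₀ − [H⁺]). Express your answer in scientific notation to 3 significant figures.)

[H⁺] = 10^(−pH) = 10^(−2.41) = 3.890e-03 M. For HA ⇌ H⁺ + A⁻, Ka = [H⁺][A⁻]/[HA] = [H⁺]² / ([HA]₀ − [H⁺]) = (3.890e-03)² / (0.035 − 3.890e-03) = 4.87e-04.

K_a = 4.87e-04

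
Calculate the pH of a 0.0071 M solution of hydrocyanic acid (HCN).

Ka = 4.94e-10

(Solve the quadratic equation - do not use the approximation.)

x² + Ka×x - Ka×C = 0. Using quadratic formula: [H⁺] = 1.8726e-06

pH = 5.73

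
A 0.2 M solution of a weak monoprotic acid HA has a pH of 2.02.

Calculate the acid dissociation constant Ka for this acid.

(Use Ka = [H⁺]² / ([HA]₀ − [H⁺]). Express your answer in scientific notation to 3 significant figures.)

[H⁺] = 10^(−pH) = 10^(−2.02) = 9.550e-03 M. For HA ⇌ H⁺ + A⁻, Ka = [H⁺][A⁻]/[HA] = [H⁺]² / ([HA]₀ − [H⁺]) = (9.550e-03)² / (0.2 − 9.550e-03) = 4.79e-04.

K_a = 4.79e-04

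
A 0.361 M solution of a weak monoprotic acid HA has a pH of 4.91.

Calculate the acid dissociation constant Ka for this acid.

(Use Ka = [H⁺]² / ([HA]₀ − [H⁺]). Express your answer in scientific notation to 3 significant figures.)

[H⁺] = 10^(−pH) = 10^(−4.91) = 1.230e-05 M. For HA ⇌ H⁺ + A⁻, Ka = [H⁺][A⁻]/[HA] = [H⁺]² / ([HA]₀ − [H⁺]) = (1.230e-05)² / (0.361 − 1.230e-05) = 4.19e-10.

K_a = 4.19e-10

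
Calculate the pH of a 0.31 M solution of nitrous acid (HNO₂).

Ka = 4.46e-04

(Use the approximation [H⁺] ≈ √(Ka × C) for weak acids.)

[H⁺] = √(Ka × C) = √(4.46e-04 × 0.31) = 1.1758e-02. pH = -log(1.1758e-02)

pH = 1.93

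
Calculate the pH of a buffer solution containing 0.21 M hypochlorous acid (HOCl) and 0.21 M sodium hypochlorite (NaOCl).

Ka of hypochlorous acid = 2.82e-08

pKa = -log(2.82e-08) = 7.55. pH = pKa + log([A⁻]/[HA]) = 7.55 + log(0.21/0.21)

pH = 7.55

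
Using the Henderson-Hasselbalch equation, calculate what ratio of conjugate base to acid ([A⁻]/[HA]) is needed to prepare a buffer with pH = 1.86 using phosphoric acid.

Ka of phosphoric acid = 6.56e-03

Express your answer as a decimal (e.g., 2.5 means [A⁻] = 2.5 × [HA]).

pKa = -log(6.56e-03) = 2.1831. pH = pKa + log([A⁻]/[HA]), so log([A⁻]/[HA]) = pH − pKa = 1.86 − 2.1831 = -0.3231. [A⁻]/[HA] = 10^(-0.3231) = 0.475

[A⁻]/[HA] = 0.475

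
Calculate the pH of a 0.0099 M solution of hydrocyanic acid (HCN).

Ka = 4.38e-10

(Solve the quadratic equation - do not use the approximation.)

x² + Ka×x - Ka×C = 0. Using quadratic formula: [H⁺] = 2.0821e-06

pH = 5.68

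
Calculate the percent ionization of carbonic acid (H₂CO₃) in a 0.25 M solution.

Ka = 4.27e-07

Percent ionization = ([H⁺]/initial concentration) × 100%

Using Ka equilibrium: x² + Ka×x - Ka×C = 0. Solving: [H⁺] = 3.2651e-04. Percent = (3.2651e-04/0.25) × 100

Percent ionization = 0.131%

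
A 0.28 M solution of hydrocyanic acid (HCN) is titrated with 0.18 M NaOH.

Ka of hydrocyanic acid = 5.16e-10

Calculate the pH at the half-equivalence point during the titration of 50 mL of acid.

At half-equivalence [HA] = [A⁻], so Henderson-Hasselbalch gives pH = pKa = -log(5.16e-10) = 9.29.

pH = pKa = 9.29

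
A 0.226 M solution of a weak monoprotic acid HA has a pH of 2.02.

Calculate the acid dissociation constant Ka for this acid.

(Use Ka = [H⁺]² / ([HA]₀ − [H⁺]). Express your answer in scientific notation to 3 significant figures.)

[H⁺] = 10^(−pH) = 10^(−2.02) = 9.550e-03 M. For HA ⇌ H⁺ + A⁻, Ka = [H⁺][A⁻]/[HA] = [H⁺]² / ([HA]₀ − [H⁺]) = (9.550e-03)² / (0.226 − 9.550e-03) = 4.21e-04.

K_a = 4.21e-04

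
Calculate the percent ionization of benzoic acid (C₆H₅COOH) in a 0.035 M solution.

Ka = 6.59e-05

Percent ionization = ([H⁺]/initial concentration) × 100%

Using Ka equilibrium: x² + Ka×x - Ka×C = 0. Solving: [H⁺] = 1.4861e-03. Percent = (1.4861e-03/0.035) × 100

Percent ionization = 4.25%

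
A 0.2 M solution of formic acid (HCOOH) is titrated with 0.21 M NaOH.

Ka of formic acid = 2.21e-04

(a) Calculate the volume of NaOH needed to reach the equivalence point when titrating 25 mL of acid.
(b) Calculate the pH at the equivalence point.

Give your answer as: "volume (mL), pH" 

moles acid = 0.2 × 25/1000 = 0.005 mol; V_base = moles/0.21 × 1000 = 23.8 mL. At equivalence only the conjugate base is present: [A⁻] = 0.005/0.049 = 1.0244e-01 M. Kb = Kw/Ka = 4.52e-11; [OH⁻] = √(Kb × [A⁻]) = 2.1530e-06; pOH = 5.67; pH = 14 - pOH = 8.33.

V = 23.8 mL, pH = 8.33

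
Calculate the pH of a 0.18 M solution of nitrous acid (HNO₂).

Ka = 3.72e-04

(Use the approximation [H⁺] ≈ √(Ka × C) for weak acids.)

[H⁺] = √(Ka × C) = √(3.72e-04 × 0.18) = 8.1829e-03. pH = -log(8.1829e-03)

pH = 2.09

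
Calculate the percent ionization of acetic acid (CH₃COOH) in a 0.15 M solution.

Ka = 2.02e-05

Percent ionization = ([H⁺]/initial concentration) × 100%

Using Ka equilibrium: x² + Ka×x - Ka×C = 0. Solving: [H⁺] = 1.7306e-03. Percent = (1.7306e-03/0.15) × 100

Percent ionization = 1.15%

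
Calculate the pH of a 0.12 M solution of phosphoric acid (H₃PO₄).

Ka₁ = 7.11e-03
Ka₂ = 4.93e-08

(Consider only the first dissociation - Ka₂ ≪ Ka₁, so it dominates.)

First dissociation dominates. From Ka₁ = [H⁺][HA⁻]/[H₂A], x² + Ka₁·x − Ka₁·C = 0 with C = 0.12 M and Ka₁ = 7.11e-03. Solving: [H⁺] = (−Ka₁ + √(Ka₁² + 4·Ka₁·C)) / 2 = 2.5870e-02 M. pH = -log(2.5870e-02) = 1.59.

pH = 1.59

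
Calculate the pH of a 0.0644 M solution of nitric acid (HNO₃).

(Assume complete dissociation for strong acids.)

[H⁺] = 0.0644 M for strong acid. pH = -log[H⁺] = -log(0.0644)

pH = 1.19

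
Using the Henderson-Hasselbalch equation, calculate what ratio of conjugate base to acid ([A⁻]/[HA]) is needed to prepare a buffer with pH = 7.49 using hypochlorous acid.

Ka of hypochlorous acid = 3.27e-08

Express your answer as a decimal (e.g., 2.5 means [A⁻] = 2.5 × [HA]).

pKa = -log(3.27e-08) = 7.4855. pH = pKa + log([A⁻]/[HA]), so log([A⁻]/[HA]) = pH − pKa = 7.49 − 7.4855 = 0.0045. [A⁻]/[HA] = 10^(0.0045) = 1.01

[A⁻]/[HA] = 1.01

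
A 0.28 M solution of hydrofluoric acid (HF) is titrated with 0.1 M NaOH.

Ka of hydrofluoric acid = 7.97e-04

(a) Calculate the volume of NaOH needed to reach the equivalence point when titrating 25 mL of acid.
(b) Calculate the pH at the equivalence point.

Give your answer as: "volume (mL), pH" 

moles acid = 0.28 × 25/1000 = 0.007 mol; V_base = moles/0.1 × 1000 = 70.0 mL. At equivalence only the conjugate base is present: [A⁻] = 0.007/0.095 = 7.3684e-02 M. Kb = Kw/Ka = 1.25e-11; [OH⁻] = √(Kb × [A⁻]) = 9.6152e-07; pOH = 6.02; pH = 14 - pOH = 7.98.

V = 70.0 mL, pH = 7.98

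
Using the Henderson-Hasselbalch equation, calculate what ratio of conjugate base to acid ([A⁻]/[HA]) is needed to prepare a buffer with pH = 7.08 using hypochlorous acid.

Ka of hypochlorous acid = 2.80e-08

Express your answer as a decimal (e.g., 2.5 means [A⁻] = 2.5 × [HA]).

pKa = -log(2.80e-08) = 7.5528. pH = pKa + log([A⁻]/[HA]), so log([A⁻]/[HA]) = pH − pKa = 7.08 − 7.5528 = -0.4728. [A⁻]/[HA] = 10^(-0.4728) = 0.337

[A⁻]/[HA] = 0.337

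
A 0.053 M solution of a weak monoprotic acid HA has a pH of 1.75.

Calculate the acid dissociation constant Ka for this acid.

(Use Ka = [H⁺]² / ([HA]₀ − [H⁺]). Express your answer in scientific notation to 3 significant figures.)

[H⁺] = 10^(−pH) = 10^(−1.75) = 1.778e-02 M. For HA ⇌ H⁺ + A⁻, Ka = [H⁺][A⁻]/[HA] = [H⁺]² / ([HA]₀ − [H⁺]) = (1.778e-02)² / (0.053 − 1.778e-02) = 8.98e-03.

K_a = 8.98e-03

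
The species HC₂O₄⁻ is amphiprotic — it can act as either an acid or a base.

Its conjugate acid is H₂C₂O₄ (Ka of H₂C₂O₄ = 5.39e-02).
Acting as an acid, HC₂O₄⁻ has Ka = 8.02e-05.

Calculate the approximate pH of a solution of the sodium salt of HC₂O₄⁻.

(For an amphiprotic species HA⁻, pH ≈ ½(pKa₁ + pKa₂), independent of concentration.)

pKa₁ = -log(5.39e-02) = 1.27; pKa₂ = -log(8.02e-05) = 4.10. For an amphiprotic species, pH ≈ ½(pKa₁ + pKa₂) = ½(1.27 + 4.10) = 2.68.

pH = 2.68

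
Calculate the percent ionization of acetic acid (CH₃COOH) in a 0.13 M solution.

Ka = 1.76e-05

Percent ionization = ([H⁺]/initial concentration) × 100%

Using Ka equilibrium: x² + Ka×x - Ka×C = 0. Solving: [H⁺] = 1.5038e-03. Percent = (1.5038e-03/0.13) × 100

Percent ionization = 1.16%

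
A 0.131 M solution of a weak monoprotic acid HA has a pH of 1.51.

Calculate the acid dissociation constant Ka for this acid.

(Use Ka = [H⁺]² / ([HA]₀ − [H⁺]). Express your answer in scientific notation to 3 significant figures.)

[H⁺] = 10^(−pH) = 10^(−1.51) = 3.090e-02 M. For HA ⇌ H⁺ + A⁻, Ka = [H⁺][A⁻]/[HA] = [H⁺]² / ([HA]₀ − [H⁺]) = (3.090e-02)² / (0.131 − 3.090e-02) = 9.54e-03.

K_a = 9.54e-03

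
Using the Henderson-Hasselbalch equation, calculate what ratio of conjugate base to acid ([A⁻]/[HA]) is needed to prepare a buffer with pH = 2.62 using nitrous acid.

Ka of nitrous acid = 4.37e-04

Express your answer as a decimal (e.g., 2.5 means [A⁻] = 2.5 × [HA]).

pKa = -log(4.37e-04) = 3.3595. pH = pKa + log([A⁻]/[HA]), so log([A⁻]/[HA]) = pH − pKa = 2.62 − 3.3595 = -0.7395. [A⁻]/[HA] = 10^(-0.7395) = 0.182

[A⁻]/[HA] = 0.182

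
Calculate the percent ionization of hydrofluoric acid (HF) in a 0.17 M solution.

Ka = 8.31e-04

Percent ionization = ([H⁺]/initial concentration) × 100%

Using Ka equilibrium: x² + Ka×x - Ka×C = 0. Solving: [H⁺] = 1.1477e-02. Percent = (1.1477e-02/0.17) × 100

Percent ionization = 6.75%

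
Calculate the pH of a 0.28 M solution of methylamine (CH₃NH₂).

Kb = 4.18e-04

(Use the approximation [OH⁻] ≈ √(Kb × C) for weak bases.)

[OH⁻] = √(Kb × C) = √(4.18e-04 × 0.28) = 1.0819e-02. pOH = 1.97, pH = 14 - pOH

pH = 12.03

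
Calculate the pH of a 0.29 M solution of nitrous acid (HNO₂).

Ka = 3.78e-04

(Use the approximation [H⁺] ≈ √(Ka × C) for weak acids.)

[H⁺] = √(Ka × C) = √(3.78e-04 × 0.29) = 1.0470e-02. pH = -log(1.0470e-02)

pH = 1.98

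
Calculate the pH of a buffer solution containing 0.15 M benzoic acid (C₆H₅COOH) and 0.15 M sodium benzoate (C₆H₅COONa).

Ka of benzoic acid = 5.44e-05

pKa = -log(5.44e-05) = 4.26. pH = pKa + log([A⁻]/[HA]) = 4.26 + log(0.15/0.15)

pH = 4.26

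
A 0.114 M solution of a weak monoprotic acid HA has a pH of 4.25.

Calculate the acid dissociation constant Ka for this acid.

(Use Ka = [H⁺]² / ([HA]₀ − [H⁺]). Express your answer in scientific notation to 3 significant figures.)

[H⁺] = 10^(−pH) = 10^(−4.25) = 5.623e-05 M. For HA ⇌ H⁺ + A⁻, Ka = [H⁺][A⁻]/[HA] = [H⁺]² / ([HA]₀ − [H⁺]) = (5.623e-05)² / (0.114 − 5.623e-05) = 2.78e-08.

K_a = 2.78e-08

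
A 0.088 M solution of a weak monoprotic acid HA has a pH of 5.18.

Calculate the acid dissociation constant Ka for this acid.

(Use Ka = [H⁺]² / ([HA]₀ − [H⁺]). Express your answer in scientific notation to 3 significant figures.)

[H⁺] = 10^(−pH) = 10^(−5.18) = 6.607e-06 M. For HA ⇌ H⁺ + A⁻, Ka = [H⁺][A⁻]/[HA] = [H⁺]² / ([HA]₀ − [H⁺]) = (6.607e-06)² / (0.088 − 6.607e-06) = 4.96e-10.

K_a = 4.96e-10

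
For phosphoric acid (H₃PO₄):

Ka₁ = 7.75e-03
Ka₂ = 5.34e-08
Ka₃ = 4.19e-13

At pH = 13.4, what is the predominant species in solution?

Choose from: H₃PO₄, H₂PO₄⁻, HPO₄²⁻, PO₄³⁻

pKa₁ = 2.11, pKa₂ = 7.27, pKa₃ = 12.38. For a polyprotic acid the predominant species crosses at each pKa: below pKa_n the protonated form dominates, above it the deprotonated form does. At pH = 13.4, the predominant species is PO₄³⁻.

PO₄³⁻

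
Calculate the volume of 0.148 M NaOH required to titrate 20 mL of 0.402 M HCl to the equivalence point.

At equivalence: moles acid = moles base. moles HCl = 0.402 × 20/1000 = 0.00804 mol. V_base = moles / 0.148 × 1000 = 54.3 mL.

V_{base} = 54.3 mL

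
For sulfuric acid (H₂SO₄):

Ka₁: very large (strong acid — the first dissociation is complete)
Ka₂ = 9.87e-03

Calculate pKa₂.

pKa₂ = -log(Ka₂) = -log(9.87e-03) = 2.01.

pK_{a2} = 2.01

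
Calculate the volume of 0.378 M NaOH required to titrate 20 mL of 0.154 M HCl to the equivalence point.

At equivalence: moles acid = moles base. moles HCl = 0.154 × 20/1000 = 0.00308 mol. V_base = moles / 0.378 × 1000 = 8.1 mL.

V_{base} = 8.1 mL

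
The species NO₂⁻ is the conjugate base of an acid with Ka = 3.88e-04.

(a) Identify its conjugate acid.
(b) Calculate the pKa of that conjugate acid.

(a) The conjugate acid is formed by adding one H⁺ to NO₂⁻, giving HNO₂. (b) pKa = -log(Ka) = -log(3.88e-04) = 3.41.

Conjugate acid: HNO₂; pK_a = 3.41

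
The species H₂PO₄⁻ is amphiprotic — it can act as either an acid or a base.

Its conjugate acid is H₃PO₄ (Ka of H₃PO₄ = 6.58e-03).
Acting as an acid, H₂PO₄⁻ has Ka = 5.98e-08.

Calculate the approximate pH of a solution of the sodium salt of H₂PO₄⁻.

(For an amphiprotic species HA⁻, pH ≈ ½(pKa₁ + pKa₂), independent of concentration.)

pKa₁ = -log(6.58e-03) = 2.18; pKa₂ = -log(5.98e-08) = 7.22. For an amphiprotic species, pH ≈ ½(pKa₁ + pKa₂) = ½(2.18 + 7.22) = 4.70.

pH = 4.70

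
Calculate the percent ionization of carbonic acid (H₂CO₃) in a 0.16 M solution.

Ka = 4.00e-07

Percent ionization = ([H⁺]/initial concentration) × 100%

Using Ka equilibrium: x² + Ka×x - Ka×C = 0. Solving: [H⁺] = 2.5278e-04. Percent = (2.5278e-04/0.16) × 100

Percent ionization = 0.158%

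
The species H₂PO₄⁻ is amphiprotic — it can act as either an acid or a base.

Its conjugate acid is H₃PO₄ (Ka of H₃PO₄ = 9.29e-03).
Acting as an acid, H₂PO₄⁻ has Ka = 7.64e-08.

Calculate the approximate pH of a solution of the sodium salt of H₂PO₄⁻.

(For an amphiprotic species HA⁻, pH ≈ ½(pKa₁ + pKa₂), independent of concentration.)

pKa₁ = -log(9.29e-03) = 2.03; pKa₂ = -log(7.64e-08) = 7.12. For an amphiprotic species, pH ≈ ½(pKa₁ + pKa₂) = ½(2.03 + 7.12) = 4.57.

pH = 4.57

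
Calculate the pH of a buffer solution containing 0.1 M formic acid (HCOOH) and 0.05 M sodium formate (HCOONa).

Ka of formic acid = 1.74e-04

pKa = -log(1.74e-04) = 3.76. pH = pKa + log([A⁻]/[HA]) = 3.76 + log(0.05/0.1)

pH = 3.46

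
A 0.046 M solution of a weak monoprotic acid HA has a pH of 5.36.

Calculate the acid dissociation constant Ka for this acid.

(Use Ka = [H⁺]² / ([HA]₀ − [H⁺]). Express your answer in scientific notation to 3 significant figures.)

[H⁺] = 10^(−pH) = 10^(−5.36) = 4.365e-06 M. For HA ⇌ H⁺ + A⁻, Ka = [H⁺][A⁻]/[HA] = [H⁺]² / ([HA]₀ − [H⁺]) = (4.365e-06)² / (0.046 − 4.365e-06) = 4.14e-10.

K_a = 4.14e-10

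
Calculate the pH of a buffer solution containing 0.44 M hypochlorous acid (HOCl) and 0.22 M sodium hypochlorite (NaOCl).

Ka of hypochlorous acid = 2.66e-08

pKa = -log(2.66e-08) = 7.58. pH = pKa + log([A⁻]/[HA]) = 7.58 + log(0.22/0.44)

pH = 7.27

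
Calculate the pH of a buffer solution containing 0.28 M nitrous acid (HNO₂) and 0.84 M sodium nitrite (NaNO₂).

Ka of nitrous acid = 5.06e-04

pKa = -log(5.06e-04) = 3.30. pH = pKa + log([A⁻]/[HA]) = 3.30 + log(0.84/0.28)

pH = 3.77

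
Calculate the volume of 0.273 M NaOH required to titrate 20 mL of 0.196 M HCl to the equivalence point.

At equivalence: moles acid = moles base. moles HCl = 0.196 × 20/1000 = 0.00392 mol. V_base = moles / 0.273 × 1000 = 14.4 mL.

V_{base} = 14.4 mL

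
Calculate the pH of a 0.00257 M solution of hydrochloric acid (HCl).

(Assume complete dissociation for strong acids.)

[H⁺] = 0.00257 M for strong acid. pH = -log[H⁺] = -log(0.00257)

pH = 2.59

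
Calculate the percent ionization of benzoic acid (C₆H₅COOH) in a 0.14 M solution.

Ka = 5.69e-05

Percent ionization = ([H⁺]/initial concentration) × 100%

Using Ka equilibrium: x² + Ka×x - Ka×C = 0. Solving: [H⁺] = 2.7941e-03. Percent = (2.7941e-03/0.14) × 100

Percent ionization = 2%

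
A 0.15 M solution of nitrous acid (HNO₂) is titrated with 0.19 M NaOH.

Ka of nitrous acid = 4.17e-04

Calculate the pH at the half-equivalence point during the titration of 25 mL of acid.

At half-equivalence [HA] = [A⁻], so Henderson-Hasselbalch gives pH = pKa = -log(4.17e-04) = 3.38.

pH = pKa = 3.38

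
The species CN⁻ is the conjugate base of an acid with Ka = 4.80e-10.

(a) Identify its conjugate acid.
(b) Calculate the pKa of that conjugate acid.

(a) The conjugate acid is formed by adding one H⁺ to CN⁻, giving HCN. (b) pKa = -log(Ka) = -log(4.80e-10) = 9.32.

Conjugate acid: HCN; pK_a = 9.32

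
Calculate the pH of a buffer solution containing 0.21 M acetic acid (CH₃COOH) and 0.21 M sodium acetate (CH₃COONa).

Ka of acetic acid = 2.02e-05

pKa = -log(2.02e-05) = 4.69. pH = pKa + log([A⁻]/[HA]) = 4.69 + log(0.21/0.21)

pH = 4.69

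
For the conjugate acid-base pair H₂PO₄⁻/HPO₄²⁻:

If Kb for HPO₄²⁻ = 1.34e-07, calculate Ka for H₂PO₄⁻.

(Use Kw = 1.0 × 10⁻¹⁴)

For a conjugate pair Ka × Kb = Kw, so Ka = Kw/Kb = 1.0 × 10⁻¹⁴ / 1.34e-07 = 7.46e-08.

K_a = 7.46e-08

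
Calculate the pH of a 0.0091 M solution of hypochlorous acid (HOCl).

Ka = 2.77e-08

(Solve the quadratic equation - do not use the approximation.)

x² + Ka×x - Ka×C = 0. Using quadratic formula: [H⁺] = 1.5863e-05

pH = 4.80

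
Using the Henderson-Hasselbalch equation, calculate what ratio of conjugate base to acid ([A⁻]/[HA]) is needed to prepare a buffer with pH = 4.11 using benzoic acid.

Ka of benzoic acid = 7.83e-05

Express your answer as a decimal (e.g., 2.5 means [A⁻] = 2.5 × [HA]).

pKa = -log(7.83e-05) = 4.1062. pH = pKa + log([A⁻]/[HA]), so log([A⁻]/[HA]) = pH − pKa = 4.11 − 4.1062 = 0.0038. [A⁻]/[HA] = 10^(0.0038) = 1.01

[A⁻]/[HA] = 1.01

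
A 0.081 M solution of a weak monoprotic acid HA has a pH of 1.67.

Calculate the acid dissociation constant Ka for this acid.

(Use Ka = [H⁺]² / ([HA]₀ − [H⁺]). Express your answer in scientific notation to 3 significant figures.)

[H⁺] = 10^(−pH) = 10^(−1.67) = 2.138e-02 M. For HA ⇌ H⁺ + A⁻, Ka = [H⁺][A⁻]/[HA] = [H⁺]² / ([HA]₀ − [H⁺]) = (2.138e-02)² / (0.081 − 2.138e-02) = 7.67e-03.

K_a = 7.67e-03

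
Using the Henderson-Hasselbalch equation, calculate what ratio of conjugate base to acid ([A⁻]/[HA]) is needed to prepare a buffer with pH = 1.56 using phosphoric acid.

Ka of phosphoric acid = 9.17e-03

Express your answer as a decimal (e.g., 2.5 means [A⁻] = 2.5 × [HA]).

pKa = -log(9.17e-03) = 2.0376. pH = pKa + log([A⁻]/[HA]), so log([A⁻]/[HA]) = pH − pKa = 1.56 − 2.0376 = -0.4776. [A⁻]/[HA] = 10^(-0.4776) = 0.333

[A⁻]/[HA] = 0.333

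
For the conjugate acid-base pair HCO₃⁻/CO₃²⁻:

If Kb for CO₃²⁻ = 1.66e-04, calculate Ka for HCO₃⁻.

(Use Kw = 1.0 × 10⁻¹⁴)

For a conjugate pair Ka × Kb = Kw, so Ka = Kw/Kb = 1.0 × 10⁻¹⁴ / 1.66e-04 = 6.02e-11.

K_a = 6.02e-11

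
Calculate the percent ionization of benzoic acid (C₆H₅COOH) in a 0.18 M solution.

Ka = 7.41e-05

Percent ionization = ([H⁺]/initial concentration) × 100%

Using Ka equilibrium: x² + Ka×x - Ka×C = 0. Solving: [H⁺] = 3.6153e-03. Percent = (3.6153e-03/0.18) × 100

Percent ionization = 2.01%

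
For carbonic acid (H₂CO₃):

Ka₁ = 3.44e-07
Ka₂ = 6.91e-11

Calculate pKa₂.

pKa₂ = -log(Ka₂) = -log(6.91e-11) = 10.16.

pK_{a2} = 10.16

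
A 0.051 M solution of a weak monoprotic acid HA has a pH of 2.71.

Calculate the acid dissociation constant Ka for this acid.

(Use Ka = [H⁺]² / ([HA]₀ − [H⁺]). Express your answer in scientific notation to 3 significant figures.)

[H⁺] = 10^(−pH) = 10^(−2.71) = 1.950e-03 M. For HA ⇌ H⁺ + A⁻, Ka = [H⁺][A⁻]/[HA] = [H⁺]² / ([HA]₀ − [H⁺]) = (1.950e-03)² / (0.051 − 1.950e-03) = 7.75e-05.

K_a = 7.75e-05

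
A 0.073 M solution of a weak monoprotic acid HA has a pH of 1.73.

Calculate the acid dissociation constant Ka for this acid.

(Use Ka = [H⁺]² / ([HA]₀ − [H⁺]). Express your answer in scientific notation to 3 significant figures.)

[H⁺] = 10^(−pH) = 10^(−1.73) = 1.862e-02 M. For HA ⇌ H⁺ + A⁻, Ka = [H⁺][A⁻]/[HA] = [H⁺]² / ([HA]₀ − [H⁺]) = (1.862e-02)² / (0.073 − 1.862e-02) = 6.38e-03.

K_a = 6.38e-03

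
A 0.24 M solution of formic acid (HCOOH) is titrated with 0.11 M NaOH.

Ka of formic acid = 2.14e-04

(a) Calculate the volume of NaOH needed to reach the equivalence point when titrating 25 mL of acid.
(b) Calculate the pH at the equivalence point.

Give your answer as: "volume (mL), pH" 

moles acid = 0.24 × 25/1000 = 0.006 mol; V_base = moles/0.11 × 1000 = 54.5 mL. At equivalence only the conjugate base is present: [A⁻] = 0.006/0.080 = 7.5429e-02 M. Kb = Kw/Ka = 4.67e-11; [OH⁻] = √(Kb × [A⁻]) = 1.8774e-06; pOH = 5.73; pH = 14 - pOH = 8.27.

V = 54.5 mL, pH = 8.27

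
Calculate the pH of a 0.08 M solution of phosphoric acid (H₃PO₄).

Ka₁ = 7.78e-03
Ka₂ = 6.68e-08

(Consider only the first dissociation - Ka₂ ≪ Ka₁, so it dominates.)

First dissociation dominates. From Ka₁ = [H⁺][HA⁻]/[H₂A], x² + Ka₁·x − Ka₁·C = 0 with C = 0.08 M and Ka₁ = 7.78e-03. Solving: [H⁺] = (−Ka₁ + √(Ka₁² + 4·Ka₁·C)) / 2 = 2.1359e-02 M. pH = -log(2.1359e-02) = 1.67.

pH = 1.67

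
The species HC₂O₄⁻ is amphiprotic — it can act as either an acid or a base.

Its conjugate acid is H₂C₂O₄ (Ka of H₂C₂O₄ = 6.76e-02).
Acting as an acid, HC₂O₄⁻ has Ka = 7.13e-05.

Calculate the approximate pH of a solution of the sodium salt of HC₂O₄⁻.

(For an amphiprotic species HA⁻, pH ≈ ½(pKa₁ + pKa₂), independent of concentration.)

pKa₁ = -log(6.76e-02) = 1.17; pKa₂ = -log(7.13e-05) = 4.15. For an amphiprotic species, pH ≈ ½(pKa₁ + pKa₂) = ½(1.17 + 4.15) = 2.66.

pH = 2.66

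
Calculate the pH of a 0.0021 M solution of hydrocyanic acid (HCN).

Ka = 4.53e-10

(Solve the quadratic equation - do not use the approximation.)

x² + Ka×x - Ka×C = 0. Using quadratic formula: [H⁺] = 9.7512e-07

pH = 6.01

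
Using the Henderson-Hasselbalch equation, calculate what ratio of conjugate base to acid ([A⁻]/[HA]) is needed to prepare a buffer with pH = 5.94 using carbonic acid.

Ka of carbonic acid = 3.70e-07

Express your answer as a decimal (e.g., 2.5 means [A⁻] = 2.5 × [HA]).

pKa = -log(3.70e-07) = 6.4318. pH = pKa + log([A⁻]/[HA]), so log([A⁻]/[HA]) = pH − pKa = 5.94 − 6.4318 = -0.4918. [A⁻]/[HA] = 10^(-0.4918) = 0.322

[A⁻]/[HA] = 0.322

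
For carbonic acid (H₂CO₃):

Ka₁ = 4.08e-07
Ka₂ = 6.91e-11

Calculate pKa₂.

pKa₂ = -log(Ka₂) = -log(6.91e-11) = 10.16.

pK_{a2} = 10.16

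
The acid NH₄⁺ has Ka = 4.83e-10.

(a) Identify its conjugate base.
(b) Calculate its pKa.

(a) The conjugate base is formed by removing one H⁺ from NH₄⁺, giving NH₃. (b) pKa = -log(Ka) = -log(4.83e-10) = 9.32.

Conjugate base: NH₃; pK_a = 9.32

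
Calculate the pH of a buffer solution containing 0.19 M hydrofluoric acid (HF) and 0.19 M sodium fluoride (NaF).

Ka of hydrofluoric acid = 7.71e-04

pKa = -log(7.71e-04) = 3.11. pH = pKa + log([A⁻]/[HA]) = 3.11 + log(0.19/0.19)

pH = 3.11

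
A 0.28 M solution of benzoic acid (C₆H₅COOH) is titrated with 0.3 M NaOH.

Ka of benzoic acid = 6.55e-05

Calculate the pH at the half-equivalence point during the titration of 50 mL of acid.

At half-equivalence [HA] = [A⁻], so Henderson-Hasselbalch gives pH = pKa = -log(6.55e-05) = 4.18.

pH = pKa = 4.18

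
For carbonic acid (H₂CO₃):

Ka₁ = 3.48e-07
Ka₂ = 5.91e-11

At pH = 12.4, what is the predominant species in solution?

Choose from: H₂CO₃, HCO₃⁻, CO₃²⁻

pKa₁ = 6.46, pKa₂ = 10.23. For a polyprotic acid the predominant species crosses at each pKa: below pKa_n the protonated form dominates, above it the deprotonated form does. At pH = 12.4, the predominant species is CO₃²⁻.

CO₃²⁻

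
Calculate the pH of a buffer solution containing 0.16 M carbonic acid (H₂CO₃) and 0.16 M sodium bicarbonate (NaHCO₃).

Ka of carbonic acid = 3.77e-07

pKa = -log(3.77e-07) = 6.42. pH = pKa + log([A⁻]/[HA]) = 6.42 + log(0.16/0.16)

pH = 6.42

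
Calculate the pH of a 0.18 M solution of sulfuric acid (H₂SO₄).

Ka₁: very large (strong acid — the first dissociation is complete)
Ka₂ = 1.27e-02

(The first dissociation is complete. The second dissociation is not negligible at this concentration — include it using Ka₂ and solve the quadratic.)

First dissociation is complete: [H⁺]₀ = [HSO₄⁻]₀ = C = 0.18 M. Second dissociation HSO₄⁻ ⇌ H⁺ + SO₄²⁻: let x = [SO₄²⁻]. Ka₂ = (C + x)·x / (C − x) = 1.27e-02 → x² + (C + Ka₂)·x − Ka₂·C = 0 → x² + 0.19270·x − 2.286e-03 = 0. x = (−0.19270 + √(0.19270² + 4 × 2.286e-03)) / 2 = 1.1211e-02 M. [H⁺] = C + x = 0.18 + 1.1211e-02 = 1.9121e-01 M. pH = -log(1.9121e-01) = 0.72.

pH = 0.72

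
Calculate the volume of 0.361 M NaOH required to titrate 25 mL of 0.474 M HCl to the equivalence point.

At equivalence: moles acid = moles base. moles HCl = 0.474 × 25/1000 = 0.01185 mol. V_base = moles / 0.361 × 1000 = 32.8 mL.

V_{base} = 32.8 mL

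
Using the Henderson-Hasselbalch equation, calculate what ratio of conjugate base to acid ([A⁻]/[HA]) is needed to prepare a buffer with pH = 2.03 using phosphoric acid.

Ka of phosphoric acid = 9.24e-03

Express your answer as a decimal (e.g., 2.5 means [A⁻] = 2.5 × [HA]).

pKa = -log(9.24e-03) = 2.0343. pH = pKa + log([A⁻]/[HA]), so log([A⁻]/[HA]) = pH − pKa = 2.03 − 2.0343 = -0.0043. [A⁻]/[HA] = 10^(-0.0043) = 0.990

[A⁻]/[HA] = 0.990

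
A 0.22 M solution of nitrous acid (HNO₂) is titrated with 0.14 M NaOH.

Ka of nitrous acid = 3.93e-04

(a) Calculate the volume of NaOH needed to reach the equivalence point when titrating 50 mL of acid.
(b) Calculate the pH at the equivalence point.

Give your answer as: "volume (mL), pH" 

moles acid = 0.22 × 50/1000 = 0.011 mol; V_base = moles/0.14 × 1000 = 78.6 mL. At equivalence only the conjugate base is present: [A⁻] = 0.011/0.129 = 8.5556e-02 M. Kb = Kw/Ka = 2.54e-11; [OH⁻] = √(Kb × [A⁻]) = 1.4755e-06; pOH = 5.83; pH = 14 - pOH = 8.17.

V = 78.6 mL, pH = 8.17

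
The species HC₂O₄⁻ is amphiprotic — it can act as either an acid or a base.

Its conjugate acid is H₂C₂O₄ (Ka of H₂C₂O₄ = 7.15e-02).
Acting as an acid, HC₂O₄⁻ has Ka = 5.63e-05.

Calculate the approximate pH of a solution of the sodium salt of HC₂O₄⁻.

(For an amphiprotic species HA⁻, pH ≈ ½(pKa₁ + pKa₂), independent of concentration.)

pKa₁ = -log(7.15e-02) = 1.15; pKa₂ = -log(5.63e-05) = 4.25. For an amphiprotic species, pH ≈ ½(pKa₁ + pKa₂) = ½(1.15 + 4.25) = 2.70.

pH = 2.70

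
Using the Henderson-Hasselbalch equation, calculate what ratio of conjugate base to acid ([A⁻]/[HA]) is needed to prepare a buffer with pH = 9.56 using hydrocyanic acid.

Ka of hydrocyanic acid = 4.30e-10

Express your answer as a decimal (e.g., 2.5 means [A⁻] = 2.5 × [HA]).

pKa = -log(4.30e-10) = 9.3665. pH = pKa + log([A⁻]/[HA]), so log([A⁻]/[HA]) = pH − pKa = 9.56 − 9.3665 = 0.1935. [A⁻]/[HA] = 10^(0.1935) = 1.56

[A⁻]/[HA] = 1.56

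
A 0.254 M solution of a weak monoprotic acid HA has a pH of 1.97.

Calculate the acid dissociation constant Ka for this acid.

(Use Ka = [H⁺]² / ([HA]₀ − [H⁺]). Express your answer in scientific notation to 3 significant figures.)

[H⁺] = 10^(−pH) = 10^(−1.97) = 1.072e-02 M. For HA ⇌ H⁺ + A⁻, Ka = [H⁺][A⁻]/[HA] = [H⁺]² / ([HA]₀ − [H⁺]) = (1.072e-02)² / (0.254 − 1.072e-02) = 4.72e-04.

K_a = 4.72e-04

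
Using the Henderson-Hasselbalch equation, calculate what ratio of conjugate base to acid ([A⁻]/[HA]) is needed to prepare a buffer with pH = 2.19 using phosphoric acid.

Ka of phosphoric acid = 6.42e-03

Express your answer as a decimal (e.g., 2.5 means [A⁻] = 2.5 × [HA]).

pKa = -log(6.42e-03) = 2.1925. pH = pKa + log([A⁻]/[HA]), so log([A⁻]/[HA]) = pH − pKa = 2.19 − 2.1925 = -0.0025. [A⁻]/[HA] = 10^(-0.0025) = 0.994

[A⁻]/[HA] = 0.994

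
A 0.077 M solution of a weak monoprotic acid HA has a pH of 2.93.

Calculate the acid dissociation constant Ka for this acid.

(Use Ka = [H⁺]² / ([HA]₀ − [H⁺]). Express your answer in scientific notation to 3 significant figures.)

[H⁺] = 10^(−pH) = 10^(−2.93) = 1.175e-03 M. For HA ⇌ H⁺ + A⁻, Ka = [H⁺][A⁻]/[HA] = [H⁺]² / ([HA]₀ − [H⁺]) = (1.175e-03)² / (0.077 − 1.175e-03) = 1.82e-05.

K_a = 1.82e-05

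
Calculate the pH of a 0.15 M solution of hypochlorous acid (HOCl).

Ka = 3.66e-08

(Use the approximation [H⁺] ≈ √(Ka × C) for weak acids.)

[H⁺] = √(Ka × C) = √(3.66e-08 × 0.15) = 7.4095e-05. pH = -log(7.4095e-05)

pH = 4.13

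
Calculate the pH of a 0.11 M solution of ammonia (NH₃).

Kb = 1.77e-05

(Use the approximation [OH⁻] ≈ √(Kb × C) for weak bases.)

[OH⁻] = √(Kb × C) = √(1.77e-05 × 0.11) = 1.3953e-03. pOH = 2.86, pH = 14 - pOH

pH = 11.14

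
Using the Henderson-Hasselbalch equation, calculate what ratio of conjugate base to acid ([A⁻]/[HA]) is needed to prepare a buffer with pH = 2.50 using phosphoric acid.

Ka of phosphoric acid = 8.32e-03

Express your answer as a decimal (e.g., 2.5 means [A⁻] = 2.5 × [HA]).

pKa = -log(8.32e-03) = 2.0799. pH = pKa + log([A⁻]/[HA]), so log([A⁻]/[HA]) = pH − pKa = 2.50 − 2.0799 = 0.4201. [A⁻]/[HA] = 10^(0.4201) = 2.63

[A⁻]/[HA] = 2.63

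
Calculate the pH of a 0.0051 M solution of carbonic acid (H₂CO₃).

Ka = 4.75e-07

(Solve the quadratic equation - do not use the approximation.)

x² + Ka×x - Ka×C = 0. Using quadratic formula: [H⁺] = 4.8982e-05

pH = 4.31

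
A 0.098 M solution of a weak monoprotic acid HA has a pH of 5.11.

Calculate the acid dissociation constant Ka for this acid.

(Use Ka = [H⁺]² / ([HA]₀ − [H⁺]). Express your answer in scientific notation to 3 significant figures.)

[H⁺] = 10^(−pH) = 10^(−5.11) = 7.762e-06 M. For HA ⇌ H⁺ + A⁻, Ka = [H⁺][A⁻]/[HA] = [H⁺]² / ([HA]₀ − [H⁺]) = (7.762e-06)² / (0.098 − 7.762e-06) = 6.15e-10.

K_a = 6.15e-10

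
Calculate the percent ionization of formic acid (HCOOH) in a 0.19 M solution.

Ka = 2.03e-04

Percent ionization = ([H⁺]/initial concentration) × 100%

Using Ka equilibrium: x² + Ka×x - Ka×C = 0. Solving: [H⁺] = 6.1098e-03. Percent = (6.1098e-03/0.19) × 100

Percent ionization = 3.22%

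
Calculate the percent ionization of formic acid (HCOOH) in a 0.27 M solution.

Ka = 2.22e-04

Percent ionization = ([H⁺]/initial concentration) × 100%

Using Ka equilibrium: x² + Ka×x - Ka×C = 0. Solving: [H⁺] = 7.6319e-03. Percent = (7.6319e-03/0.27) × 100

Percent ionization = 2.83%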